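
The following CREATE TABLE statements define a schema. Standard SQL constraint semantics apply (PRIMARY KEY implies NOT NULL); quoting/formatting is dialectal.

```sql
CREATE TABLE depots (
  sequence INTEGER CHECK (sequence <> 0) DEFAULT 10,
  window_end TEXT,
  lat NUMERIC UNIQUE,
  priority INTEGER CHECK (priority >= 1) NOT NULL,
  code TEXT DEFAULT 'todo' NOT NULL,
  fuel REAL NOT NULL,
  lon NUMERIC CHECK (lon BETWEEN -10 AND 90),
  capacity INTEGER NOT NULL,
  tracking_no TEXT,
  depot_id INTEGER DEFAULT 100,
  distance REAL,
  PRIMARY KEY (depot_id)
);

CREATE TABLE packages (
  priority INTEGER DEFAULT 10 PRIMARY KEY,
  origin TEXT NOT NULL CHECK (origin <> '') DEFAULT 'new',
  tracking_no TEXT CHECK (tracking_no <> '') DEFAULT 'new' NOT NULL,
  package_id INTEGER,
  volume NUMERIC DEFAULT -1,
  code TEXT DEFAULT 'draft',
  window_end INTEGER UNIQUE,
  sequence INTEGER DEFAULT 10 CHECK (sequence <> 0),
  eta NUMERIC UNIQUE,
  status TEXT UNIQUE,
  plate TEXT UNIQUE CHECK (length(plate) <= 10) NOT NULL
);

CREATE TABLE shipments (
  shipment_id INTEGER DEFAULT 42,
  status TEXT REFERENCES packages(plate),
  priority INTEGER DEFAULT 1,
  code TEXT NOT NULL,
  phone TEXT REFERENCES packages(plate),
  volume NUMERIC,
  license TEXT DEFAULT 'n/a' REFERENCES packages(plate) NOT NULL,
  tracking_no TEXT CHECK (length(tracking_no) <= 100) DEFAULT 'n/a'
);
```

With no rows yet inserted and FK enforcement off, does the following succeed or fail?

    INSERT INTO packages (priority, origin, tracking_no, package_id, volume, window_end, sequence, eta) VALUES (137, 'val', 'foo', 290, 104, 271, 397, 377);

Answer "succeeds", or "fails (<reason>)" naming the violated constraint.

fails (NOT NULL on plate)

plate is omitted from the column list and has no DEFAULT, so it would receive NULL.
But plate is declared NOT NULL.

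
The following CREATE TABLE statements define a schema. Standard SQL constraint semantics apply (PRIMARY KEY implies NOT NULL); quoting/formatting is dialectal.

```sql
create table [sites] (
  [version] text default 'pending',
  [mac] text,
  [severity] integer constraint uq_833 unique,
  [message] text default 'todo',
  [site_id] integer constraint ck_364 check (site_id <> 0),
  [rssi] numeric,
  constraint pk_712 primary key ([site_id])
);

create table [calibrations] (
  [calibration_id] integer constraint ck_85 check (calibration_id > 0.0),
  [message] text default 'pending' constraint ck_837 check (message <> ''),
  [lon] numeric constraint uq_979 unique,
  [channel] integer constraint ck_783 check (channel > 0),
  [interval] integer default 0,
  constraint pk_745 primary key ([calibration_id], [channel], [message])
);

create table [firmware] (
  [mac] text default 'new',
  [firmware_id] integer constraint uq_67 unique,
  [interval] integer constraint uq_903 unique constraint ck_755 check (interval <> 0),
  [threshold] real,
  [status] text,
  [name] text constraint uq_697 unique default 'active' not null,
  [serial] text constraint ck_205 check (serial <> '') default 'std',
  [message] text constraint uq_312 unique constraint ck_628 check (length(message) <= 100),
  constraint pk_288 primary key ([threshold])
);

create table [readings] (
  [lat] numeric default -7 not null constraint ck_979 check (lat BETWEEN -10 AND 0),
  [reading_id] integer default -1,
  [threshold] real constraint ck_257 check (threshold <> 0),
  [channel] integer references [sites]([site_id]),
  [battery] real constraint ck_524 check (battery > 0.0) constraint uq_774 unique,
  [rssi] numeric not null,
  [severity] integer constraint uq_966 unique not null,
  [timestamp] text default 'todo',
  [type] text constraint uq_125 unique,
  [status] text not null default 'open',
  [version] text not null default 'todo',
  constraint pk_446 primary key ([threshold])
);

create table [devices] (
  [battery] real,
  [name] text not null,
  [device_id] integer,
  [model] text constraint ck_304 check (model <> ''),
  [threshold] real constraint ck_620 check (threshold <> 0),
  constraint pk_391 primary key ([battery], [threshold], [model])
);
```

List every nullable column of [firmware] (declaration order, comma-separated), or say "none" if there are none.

mac, firmware_id, interval, status, serial, message

- mac: DEFAULT only fills an omitted column; an explicit NULL is still allowed → nullable.
- firmware_id: UNIQUE does not imply NOT NULL → nullable.
- interval: CHECK does not forbid NULL (a CHECK constraint passes when its expression is NULL) → nullable.
- threshold: part of the PRIMARY KEY, which implies NOT NULL → not nullable.
- status: no NOT NULL constraint applies → nullable.
- name: declared NOT NULL → not nullable.
- serial: CHECK does not forbid NULL (a CHECK constraint passes when its expression is NULL) → nullable.
- message: CHECK does not forbid NULL (a CHECK constraint passes when its expression is NULL) → nullable.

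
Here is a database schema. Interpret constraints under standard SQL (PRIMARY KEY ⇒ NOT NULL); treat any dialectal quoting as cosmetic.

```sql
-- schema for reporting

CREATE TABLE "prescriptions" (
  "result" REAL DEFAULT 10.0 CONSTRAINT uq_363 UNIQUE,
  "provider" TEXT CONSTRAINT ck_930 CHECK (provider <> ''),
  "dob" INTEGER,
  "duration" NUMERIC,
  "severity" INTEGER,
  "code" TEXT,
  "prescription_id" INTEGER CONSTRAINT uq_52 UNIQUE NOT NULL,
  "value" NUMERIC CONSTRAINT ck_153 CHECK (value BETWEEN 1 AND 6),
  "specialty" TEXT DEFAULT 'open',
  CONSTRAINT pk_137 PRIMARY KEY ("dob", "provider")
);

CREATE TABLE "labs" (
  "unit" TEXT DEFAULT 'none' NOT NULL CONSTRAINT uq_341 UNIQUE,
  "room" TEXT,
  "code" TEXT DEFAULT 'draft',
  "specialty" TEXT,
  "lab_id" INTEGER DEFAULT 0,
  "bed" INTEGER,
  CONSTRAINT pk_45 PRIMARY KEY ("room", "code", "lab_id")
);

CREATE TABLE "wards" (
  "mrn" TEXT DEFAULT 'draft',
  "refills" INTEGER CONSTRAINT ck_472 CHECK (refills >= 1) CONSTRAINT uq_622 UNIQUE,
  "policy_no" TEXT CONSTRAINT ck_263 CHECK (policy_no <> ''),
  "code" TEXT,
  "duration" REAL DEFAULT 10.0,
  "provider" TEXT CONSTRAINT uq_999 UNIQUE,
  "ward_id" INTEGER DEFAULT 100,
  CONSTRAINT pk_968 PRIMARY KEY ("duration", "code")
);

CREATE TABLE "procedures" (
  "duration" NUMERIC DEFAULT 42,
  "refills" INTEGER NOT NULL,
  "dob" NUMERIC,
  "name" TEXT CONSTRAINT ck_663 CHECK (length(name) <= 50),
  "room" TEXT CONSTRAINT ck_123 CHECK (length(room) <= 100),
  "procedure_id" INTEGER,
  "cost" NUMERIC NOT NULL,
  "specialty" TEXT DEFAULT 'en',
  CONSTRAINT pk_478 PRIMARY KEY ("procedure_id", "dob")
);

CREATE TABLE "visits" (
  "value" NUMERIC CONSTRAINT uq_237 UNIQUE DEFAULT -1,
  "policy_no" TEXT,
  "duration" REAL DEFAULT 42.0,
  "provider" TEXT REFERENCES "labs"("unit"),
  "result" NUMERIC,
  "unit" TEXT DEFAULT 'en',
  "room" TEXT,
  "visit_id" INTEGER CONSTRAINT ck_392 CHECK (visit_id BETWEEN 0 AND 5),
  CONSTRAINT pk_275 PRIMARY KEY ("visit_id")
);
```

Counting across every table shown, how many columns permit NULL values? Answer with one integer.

24

prescriptions: 6 nullable (result, duration, severity, code, value, specialty — PK (dob, provider) and explicit NOT NULL columns excluded).
labs: 2 nullable (specialty, bed — PK (room, code, lab_id) and explicit NOT NULL columns excluded).
wards: 5 nullable (mrn, refills, policy_no, provider, ward_id — PK (duration, code) and explicit NOT NULL columns excluded).
procedures: 4 nullable (duration, name, room, specialty — PK (procedure_id, dob) and explicit NOT NULL columns excluded).
visits: 7 nullable (value, policy_no, duration, provider, result, unit, room — PK (visit_id) and explicit NOT NULL columns excluded).
Total: 6 + 2 + 5 + 4 + 7 = 24.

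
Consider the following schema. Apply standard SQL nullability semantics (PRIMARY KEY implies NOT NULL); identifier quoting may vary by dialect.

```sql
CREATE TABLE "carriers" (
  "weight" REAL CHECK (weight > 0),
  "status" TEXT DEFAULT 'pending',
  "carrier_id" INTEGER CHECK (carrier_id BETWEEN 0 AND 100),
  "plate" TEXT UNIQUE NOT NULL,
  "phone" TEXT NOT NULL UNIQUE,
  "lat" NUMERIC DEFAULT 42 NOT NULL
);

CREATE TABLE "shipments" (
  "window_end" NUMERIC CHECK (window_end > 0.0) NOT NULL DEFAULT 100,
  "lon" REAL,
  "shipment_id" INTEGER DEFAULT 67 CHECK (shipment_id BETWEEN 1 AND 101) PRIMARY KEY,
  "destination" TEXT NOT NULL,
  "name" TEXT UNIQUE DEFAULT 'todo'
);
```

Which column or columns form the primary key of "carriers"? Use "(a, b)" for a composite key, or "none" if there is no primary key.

none

No column is declared PRIMARY KEY inline, and there is no table-level PRIMARY KEY clause in carriers.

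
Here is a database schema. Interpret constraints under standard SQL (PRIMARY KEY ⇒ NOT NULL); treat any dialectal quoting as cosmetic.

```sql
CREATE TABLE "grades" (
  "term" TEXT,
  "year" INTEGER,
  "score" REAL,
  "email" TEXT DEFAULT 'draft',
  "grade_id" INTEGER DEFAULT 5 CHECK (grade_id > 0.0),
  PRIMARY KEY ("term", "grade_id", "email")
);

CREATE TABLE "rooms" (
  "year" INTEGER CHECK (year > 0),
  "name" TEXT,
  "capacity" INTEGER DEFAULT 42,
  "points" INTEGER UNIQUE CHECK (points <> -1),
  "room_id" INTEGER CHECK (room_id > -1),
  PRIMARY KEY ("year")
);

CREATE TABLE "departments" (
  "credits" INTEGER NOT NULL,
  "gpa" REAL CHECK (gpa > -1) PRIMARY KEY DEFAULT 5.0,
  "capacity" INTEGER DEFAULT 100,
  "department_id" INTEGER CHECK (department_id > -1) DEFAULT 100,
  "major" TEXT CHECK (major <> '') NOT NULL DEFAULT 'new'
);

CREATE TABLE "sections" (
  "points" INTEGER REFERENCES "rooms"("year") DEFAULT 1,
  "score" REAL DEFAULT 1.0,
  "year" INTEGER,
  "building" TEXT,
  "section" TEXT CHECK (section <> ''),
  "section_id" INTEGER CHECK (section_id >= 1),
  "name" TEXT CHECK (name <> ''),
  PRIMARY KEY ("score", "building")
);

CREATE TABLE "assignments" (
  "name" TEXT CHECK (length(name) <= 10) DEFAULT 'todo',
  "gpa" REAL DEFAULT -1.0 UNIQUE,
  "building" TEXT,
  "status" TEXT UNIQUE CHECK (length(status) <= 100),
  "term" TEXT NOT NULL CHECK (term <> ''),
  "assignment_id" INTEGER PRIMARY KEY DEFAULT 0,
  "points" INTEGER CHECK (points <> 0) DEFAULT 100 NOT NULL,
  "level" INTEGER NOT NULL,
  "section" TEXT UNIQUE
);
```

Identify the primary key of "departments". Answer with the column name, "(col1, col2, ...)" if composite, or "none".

gpa is declared PRIMARY KEY inline on the column.

gpa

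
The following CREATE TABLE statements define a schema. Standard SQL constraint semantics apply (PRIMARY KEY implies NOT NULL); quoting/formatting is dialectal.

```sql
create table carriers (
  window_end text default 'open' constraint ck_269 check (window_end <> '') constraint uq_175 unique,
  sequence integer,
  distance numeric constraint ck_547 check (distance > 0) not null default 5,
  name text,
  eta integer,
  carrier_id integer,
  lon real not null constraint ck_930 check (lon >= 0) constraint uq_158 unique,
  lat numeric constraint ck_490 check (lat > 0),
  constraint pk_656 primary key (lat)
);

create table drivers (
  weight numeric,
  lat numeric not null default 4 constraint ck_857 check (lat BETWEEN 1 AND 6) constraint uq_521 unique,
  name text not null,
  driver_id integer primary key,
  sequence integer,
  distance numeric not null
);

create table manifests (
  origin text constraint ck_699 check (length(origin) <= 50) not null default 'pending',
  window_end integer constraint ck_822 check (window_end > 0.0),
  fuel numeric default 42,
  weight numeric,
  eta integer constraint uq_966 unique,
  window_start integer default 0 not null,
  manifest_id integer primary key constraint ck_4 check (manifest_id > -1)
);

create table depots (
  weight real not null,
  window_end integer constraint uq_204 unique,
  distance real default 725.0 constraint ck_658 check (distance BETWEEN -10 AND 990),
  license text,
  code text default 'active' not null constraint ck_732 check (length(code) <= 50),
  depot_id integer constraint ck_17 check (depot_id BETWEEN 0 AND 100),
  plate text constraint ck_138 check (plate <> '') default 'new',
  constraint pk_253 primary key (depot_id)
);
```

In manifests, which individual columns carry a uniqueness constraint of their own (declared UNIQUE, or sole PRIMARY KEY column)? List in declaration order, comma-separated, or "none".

- origin: no UNIQUE or single-column PK constraint.
- window_end: no UNIQUE or single-column PK constraint.
- fuel: no UNIQUE or single-column PK constraint.
- weight: no UNIQUE or single-column PK constraint.
- eta: declared UNIQUE → unique.
- window_start: no UNIQUE or single-column PK constraint.
- manifest_id: single-column PRIMARY KEY → unique.

eta, manifest_id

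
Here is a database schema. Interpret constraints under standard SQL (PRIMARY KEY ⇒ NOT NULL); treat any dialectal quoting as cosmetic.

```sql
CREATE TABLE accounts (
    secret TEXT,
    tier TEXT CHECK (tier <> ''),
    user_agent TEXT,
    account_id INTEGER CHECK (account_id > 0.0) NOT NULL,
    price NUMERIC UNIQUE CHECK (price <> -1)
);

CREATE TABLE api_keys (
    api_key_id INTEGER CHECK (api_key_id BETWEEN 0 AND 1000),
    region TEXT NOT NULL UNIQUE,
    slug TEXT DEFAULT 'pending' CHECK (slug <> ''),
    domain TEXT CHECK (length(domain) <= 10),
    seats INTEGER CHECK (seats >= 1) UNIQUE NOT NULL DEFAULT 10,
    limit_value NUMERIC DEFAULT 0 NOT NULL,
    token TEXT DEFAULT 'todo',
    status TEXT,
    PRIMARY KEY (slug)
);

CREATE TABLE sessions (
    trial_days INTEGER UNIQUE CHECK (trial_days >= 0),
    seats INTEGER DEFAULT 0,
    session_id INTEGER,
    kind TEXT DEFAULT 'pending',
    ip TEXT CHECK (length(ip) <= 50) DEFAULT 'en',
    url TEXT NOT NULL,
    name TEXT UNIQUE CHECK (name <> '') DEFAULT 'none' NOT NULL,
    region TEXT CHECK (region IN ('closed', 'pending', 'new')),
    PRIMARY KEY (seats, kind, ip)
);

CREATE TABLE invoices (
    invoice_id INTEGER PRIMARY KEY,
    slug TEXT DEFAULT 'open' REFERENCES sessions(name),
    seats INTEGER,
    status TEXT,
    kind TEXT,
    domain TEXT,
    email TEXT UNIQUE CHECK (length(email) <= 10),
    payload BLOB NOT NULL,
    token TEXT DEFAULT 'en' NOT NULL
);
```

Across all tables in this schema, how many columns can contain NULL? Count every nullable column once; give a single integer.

17

accounts: 4 nullable (secret, tier, user_agent, price — PK none and explicit NOT NULL columns excluded).
api_keys: 4 nullable (api_key_id, domain, token, status — PK (slug) and explicit NOT NULL columns excluded).
sessions: 3 nullable (trial_days, session_id, region — PK (seats, kind, ip) and explicit NOT NULL columns excluded).
invoices: 6 nullable (slug, seats, status, kind, domain, email — PK (invoice_id) and explicit NOT NULL columns excluded).
Total: 4 + 4 + 3 + 6 = 17.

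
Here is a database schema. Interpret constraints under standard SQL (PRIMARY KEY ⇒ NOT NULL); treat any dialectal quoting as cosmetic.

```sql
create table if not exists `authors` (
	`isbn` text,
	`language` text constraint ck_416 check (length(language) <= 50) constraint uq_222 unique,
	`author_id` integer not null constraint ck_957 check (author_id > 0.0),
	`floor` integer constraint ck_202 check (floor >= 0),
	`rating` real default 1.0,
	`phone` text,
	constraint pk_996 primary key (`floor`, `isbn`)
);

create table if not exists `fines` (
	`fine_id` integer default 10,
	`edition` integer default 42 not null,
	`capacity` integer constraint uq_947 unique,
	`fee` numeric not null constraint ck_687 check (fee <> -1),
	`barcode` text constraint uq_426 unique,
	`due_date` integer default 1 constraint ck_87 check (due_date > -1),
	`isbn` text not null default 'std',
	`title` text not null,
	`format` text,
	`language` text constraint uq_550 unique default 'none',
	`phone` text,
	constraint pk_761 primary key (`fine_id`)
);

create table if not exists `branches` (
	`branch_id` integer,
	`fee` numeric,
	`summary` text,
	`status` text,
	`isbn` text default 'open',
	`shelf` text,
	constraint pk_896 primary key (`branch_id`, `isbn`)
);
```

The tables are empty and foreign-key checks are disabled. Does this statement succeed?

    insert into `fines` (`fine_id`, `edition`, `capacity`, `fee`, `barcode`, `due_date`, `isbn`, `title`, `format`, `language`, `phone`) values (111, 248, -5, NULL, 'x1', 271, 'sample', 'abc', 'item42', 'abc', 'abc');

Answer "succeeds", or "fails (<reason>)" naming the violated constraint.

fails (NOT NULL on fee)

fee is explicitly set to NULL, but fee is declared NOT NULL.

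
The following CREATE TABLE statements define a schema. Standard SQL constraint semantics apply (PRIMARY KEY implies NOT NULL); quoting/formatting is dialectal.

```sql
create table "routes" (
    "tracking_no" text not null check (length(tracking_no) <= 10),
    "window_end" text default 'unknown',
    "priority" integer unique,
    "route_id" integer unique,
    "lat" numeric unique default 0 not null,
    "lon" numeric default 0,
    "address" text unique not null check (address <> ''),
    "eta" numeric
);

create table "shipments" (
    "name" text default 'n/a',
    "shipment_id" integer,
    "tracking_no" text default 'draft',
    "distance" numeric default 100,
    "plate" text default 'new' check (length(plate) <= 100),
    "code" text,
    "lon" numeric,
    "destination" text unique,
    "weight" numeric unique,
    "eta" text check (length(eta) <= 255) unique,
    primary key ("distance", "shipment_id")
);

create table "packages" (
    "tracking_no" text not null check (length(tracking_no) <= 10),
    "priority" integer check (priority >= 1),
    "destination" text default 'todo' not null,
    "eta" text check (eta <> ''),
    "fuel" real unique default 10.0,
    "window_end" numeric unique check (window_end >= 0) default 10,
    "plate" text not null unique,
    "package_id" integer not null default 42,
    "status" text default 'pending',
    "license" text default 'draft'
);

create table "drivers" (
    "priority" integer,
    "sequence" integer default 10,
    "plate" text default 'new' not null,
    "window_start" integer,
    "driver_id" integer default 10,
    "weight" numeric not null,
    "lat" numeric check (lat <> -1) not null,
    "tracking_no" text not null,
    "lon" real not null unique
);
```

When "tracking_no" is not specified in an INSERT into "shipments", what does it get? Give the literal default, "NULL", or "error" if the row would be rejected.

tracking_no has an explicit DEFAULT 'draft'.
When the column is omitted from an INSERT, that default is used.

'draft'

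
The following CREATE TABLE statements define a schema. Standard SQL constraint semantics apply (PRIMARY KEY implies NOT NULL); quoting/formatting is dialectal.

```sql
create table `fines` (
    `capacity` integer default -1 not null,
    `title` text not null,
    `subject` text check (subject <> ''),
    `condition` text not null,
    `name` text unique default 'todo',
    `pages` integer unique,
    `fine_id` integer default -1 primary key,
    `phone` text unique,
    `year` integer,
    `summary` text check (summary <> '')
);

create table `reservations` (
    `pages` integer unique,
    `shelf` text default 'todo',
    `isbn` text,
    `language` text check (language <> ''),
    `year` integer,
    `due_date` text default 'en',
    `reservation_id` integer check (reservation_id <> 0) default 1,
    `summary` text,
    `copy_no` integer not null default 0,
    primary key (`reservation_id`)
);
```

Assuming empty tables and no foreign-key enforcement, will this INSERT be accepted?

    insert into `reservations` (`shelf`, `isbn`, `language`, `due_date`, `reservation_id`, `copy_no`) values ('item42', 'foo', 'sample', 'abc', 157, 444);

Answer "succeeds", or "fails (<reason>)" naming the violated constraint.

NOT NULL columns: copy_no is supplied; reservation_id is supplied.
CHECK constraints: 'sample' satisfies (language <> ''); 157 satisfies (reservation_id <> 0).
No constraint is violated.

succeeds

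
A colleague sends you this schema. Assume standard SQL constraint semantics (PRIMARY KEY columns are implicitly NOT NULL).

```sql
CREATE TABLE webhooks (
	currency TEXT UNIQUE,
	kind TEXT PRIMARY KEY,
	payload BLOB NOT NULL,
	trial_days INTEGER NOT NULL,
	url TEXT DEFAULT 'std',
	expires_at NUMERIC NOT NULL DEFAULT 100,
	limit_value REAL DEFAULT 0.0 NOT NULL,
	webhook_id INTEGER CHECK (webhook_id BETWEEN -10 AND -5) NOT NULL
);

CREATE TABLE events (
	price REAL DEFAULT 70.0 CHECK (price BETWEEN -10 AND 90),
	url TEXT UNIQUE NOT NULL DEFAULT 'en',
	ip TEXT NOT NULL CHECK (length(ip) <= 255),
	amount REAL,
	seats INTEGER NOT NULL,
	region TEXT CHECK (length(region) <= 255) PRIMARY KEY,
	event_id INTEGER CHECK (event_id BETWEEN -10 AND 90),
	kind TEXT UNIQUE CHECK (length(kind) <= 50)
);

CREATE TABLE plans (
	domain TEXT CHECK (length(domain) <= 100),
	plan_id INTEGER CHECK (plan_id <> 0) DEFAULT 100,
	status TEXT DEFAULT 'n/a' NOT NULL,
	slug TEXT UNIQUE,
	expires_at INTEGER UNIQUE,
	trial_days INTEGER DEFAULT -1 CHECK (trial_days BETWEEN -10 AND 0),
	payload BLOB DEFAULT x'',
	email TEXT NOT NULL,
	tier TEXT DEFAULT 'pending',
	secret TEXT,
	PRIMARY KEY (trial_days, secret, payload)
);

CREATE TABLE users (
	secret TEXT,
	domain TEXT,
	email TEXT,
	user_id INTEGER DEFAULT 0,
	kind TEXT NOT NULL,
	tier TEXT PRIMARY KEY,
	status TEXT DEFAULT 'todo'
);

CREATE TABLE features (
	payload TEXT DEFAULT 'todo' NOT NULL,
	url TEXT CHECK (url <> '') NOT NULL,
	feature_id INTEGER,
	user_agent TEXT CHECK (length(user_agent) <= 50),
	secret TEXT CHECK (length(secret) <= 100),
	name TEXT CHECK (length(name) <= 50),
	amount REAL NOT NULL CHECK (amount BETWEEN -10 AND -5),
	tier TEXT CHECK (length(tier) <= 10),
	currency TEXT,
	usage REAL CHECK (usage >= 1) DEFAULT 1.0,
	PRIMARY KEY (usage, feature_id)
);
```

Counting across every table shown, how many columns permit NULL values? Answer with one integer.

webhooks: 2 nullable (currency, url — PK (kind) and explicit NOT NULL columns excluded).
events: 4 nullable (price, amount, event_id, kind — PK (region) and explicit NOT NULL columns excluded).
plans: 5 nullable (domain, plan_id, slug, expires_at, tier — PK (trial_days, secret, payload) and explicit NOT NULL columns excluded).
users: 5 nullable (secret, domain, email, user_id, status — PK (tier) and explicit NOT NULL columns excluded).
features: 5 nullable (user_agent, secret, name, tier, currency — PK (usage, feature_id) and explicit NOT NULL columns excluded).
Total: 2 + 4 + 5 + 5 + 5 = 21.

21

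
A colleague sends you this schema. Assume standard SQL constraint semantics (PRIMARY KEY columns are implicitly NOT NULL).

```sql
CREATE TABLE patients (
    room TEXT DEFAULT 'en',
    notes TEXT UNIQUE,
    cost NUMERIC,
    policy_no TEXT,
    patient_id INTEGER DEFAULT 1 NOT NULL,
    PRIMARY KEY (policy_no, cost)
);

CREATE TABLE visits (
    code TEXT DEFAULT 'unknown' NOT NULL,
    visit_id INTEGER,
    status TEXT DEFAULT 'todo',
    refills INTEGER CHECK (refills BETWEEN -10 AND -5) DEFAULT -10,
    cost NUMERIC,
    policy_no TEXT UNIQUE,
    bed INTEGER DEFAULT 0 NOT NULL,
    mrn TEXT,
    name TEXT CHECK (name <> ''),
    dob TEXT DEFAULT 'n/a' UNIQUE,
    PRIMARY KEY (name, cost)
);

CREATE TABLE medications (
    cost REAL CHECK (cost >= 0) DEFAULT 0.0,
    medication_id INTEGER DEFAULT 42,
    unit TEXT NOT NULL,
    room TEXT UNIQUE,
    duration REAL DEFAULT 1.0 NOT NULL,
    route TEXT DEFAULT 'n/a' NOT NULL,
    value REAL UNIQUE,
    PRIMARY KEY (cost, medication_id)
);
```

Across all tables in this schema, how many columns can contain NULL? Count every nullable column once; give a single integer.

patients: 2 nullable (room, notes — PK (policy_no, cost) and explicit NOT NULL columns excluded).
visits: 6 nullable (visit_id, status, refills, policy_no, mrn, dob — PK (name, cost) and explicit NOT NULL columns excluded).
medications: 2 nullable (room, value — PK (cost, medication_id) and explicit NOT NULL columns excluded).
Total: 2 + 6 + 2 = 10.

10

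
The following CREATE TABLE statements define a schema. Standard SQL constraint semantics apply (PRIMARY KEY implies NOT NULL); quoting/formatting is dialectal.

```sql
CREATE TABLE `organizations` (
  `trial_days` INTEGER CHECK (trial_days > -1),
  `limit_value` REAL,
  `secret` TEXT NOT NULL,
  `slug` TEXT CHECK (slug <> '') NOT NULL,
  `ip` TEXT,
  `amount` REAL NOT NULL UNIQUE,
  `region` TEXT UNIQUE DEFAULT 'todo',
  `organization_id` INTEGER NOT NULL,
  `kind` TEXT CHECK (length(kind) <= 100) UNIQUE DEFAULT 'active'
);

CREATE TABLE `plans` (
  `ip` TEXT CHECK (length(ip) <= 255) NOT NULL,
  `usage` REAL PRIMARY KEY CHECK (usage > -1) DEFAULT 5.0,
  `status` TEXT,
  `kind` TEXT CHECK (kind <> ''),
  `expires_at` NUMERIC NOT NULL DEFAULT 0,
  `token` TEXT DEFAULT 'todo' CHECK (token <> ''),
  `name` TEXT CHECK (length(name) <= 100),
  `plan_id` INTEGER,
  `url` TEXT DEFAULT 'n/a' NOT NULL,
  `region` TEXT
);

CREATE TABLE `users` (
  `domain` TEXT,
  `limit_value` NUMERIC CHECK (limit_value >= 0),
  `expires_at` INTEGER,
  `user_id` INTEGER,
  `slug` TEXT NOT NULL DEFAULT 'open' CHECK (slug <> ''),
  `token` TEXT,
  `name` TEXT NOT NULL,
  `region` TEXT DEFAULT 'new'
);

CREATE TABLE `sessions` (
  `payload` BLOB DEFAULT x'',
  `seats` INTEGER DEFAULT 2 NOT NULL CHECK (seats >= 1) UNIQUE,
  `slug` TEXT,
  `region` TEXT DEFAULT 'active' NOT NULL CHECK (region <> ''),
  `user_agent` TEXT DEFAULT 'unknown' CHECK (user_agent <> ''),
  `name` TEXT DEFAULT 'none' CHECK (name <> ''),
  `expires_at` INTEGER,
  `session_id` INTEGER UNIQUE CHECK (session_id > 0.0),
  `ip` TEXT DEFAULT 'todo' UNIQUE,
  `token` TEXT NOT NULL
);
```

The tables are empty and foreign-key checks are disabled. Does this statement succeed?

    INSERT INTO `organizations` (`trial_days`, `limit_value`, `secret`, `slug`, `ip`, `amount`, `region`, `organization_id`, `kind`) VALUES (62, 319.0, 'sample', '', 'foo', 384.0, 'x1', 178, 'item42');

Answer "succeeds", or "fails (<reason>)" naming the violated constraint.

fails (CHECK on slug)

The value '' for slug violates CHECK (slug <> '').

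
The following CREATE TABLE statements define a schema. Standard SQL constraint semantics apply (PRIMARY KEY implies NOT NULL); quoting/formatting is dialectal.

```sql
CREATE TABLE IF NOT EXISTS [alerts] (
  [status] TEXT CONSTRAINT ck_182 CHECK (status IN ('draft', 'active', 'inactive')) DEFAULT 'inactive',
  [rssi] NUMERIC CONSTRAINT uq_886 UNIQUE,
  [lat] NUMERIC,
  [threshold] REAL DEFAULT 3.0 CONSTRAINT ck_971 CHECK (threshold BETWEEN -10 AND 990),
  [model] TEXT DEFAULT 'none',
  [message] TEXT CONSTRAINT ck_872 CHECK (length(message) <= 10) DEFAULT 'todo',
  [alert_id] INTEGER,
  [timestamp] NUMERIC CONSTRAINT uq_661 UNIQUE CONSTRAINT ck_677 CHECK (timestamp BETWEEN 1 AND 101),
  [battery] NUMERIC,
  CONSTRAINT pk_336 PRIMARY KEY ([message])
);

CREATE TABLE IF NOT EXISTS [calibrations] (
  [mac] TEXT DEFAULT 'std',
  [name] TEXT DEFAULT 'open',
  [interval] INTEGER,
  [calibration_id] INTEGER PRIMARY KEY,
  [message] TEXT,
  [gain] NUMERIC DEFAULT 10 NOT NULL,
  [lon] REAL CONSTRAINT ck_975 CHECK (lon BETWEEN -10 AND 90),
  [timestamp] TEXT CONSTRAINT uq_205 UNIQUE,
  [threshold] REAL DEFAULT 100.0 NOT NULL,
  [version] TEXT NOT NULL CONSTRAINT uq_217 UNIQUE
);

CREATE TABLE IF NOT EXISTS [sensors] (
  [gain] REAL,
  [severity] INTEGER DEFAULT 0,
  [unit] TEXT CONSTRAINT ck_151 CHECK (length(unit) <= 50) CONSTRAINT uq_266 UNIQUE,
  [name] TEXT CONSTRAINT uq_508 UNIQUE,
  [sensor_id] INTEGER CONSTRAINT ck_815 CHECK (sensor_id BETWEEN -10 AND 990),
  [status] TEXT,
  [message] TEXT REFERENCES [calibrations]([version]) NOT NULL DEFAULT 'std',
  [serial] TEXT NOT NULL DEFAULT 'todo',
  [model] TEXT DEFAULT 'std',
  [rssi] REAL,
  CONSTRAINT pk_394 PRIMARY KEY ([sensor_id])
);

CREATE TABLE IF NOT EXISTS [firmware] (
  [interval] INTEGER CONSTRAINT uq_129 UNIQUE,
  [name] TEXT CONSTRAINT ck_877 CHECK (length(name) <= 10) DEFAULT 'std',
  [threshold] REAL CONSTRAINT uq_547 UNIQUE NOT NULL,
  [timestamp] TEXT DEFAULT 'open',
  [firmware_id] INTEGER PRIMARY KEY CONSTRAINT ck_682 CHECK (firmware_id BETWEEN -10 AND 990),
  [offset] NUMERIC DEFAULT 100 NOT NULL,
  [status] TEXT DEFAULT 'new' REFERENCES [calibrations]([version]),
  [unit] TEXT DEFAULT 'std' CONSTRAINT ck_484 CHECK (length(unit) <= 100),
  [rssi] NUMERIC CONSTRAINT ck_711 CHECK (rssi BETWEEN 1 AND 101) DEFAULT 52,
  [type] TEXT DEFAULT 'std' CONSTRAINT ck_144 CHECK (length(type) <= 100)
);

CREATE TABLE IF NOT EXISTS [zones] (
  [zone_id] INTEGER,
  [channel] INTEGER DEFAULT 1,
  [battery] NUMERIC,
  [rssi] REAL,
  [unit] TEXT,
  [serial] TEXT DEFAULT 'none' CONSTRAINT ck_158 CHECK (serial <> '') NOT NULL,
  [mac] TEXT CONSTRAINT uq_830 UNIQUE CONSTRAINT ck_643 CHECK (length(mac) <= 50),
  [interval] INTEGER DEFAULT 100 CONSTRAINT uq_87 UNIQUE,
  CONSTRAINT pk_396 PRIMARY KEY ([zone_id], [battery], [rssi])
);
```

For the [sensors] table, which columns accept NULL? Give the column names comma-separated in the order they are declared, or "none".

- gain: no NOT NULL constraint applies → nullable.
- severity: DEFAULT only fills an omitted column; an explicit NULL is still allowed → nullable.
- unit: CHECK does not forbid NULL (a CHECK constraint passes when its expression is NULL) → nullable.
- name: UNIQUE does not imply NOT NULL → nullable.
- sensor_id: part of the PRIMARY KEY, which implies NOT NULL → not nullable.
- status: no NOT NULL constraint applies → nullable.
- message: declared NOT NULL → not nullable.
- serial: declared NOT NULL → not nullable.
- model: DEFAULT only fills an omitted column; an explicit NULL is still allowed → nullable.
- rssi: no NOT NULL constraint applies → nullable.

gain, severity, unit, name, status, model, rssi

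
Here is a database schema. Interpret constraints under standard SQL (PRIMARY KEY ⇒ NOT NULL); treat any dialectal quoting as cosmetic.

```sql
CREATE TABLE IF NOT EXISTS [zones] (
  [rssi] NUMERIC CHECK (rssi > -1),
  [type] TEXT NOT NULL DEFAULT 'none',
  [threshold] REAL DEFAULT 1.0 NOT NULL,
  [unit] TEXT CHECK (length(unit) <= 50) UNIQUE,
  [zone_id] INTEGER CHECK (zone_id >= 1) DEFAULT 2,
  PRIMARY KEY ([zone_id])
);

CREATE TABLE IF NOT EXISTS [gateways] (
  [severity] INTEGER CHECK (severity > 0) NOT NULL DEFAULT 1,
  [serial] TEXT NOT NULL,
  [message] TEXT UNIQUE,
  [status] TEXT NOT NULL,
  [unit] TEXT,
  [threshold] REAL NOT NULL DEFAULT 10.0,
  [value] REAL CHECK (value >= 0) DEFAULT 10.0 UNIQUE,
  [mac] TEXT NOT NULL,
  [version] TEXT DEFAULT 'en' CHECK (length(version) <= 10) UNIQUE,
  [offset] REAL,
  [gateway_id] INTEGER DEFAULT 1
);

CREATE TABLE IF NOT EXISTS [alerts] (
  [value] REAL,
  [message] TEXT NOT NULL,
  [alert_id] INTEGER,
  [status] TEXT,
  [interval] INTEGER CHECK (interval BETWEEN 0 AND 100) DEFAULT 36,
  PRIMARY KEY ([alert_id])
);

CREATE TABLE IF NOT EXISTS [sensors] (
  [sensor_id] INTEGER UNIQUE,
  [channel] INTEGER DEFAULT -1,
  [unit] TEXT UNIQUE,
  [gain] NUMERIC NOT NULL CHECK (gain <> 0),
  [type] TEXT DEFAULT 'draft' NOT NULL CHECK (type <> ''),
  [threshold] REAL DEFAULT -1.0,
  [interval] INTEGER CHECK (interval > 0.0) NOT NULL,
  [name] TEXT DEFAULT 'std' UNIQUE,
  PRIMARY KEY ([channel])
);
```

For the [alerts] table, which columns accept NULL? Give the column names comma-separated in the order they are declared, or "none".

- value: no NOT NULL constraint applies → nullable.
- message: declared NOT NULL → not nullable.
- alert_id: part of the PRIMARY KEY, which implies NOT NULL → not nullable.
- status: no NOT NULL constraint applies → nullable.
- interval: CHECK does not forbid NULL (a CHECK constraint passes when its expression is NULL) → nullable.

value, status, interval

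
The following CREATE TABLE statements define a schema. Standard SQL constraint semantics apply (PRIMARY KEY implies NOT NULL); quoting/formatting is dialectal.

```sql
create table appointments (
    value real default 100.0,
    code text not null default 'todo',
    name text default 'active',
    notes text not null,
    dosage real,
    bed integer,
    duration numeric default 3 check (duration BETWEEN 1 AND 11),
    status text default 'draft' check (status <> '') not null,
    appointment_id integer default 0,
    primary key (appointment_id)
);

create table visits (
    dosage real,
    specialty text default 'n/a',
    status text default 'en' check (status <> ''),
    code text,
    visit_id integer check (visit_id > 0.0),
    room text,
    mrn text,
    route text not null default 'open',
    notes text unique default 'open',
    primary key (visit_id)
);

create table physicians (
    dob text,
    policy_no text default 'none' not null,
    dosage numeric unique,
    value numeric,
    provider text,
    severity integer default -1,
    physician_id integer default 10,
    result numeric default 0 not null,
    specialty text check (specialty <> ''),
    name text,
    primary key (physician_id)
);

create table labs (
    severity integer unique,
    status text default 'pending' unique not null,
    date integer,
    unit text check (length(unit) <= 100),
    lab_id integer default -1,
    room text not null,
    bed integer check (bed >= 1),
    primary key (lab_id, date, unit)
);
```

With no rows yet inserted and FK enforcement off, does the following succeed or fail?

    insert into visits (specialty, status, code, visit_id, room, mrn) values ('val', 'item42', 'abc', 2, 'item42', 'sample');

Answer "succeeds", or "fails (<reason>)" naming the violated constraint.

succeeds

NOT NULL columns: route defaults to 'open'; visit_id is supplied.
CHECK constraints: 'item42' satisfies (status <> ''); 2 satisfies (visit_id > 0.0).
No constraint is violated.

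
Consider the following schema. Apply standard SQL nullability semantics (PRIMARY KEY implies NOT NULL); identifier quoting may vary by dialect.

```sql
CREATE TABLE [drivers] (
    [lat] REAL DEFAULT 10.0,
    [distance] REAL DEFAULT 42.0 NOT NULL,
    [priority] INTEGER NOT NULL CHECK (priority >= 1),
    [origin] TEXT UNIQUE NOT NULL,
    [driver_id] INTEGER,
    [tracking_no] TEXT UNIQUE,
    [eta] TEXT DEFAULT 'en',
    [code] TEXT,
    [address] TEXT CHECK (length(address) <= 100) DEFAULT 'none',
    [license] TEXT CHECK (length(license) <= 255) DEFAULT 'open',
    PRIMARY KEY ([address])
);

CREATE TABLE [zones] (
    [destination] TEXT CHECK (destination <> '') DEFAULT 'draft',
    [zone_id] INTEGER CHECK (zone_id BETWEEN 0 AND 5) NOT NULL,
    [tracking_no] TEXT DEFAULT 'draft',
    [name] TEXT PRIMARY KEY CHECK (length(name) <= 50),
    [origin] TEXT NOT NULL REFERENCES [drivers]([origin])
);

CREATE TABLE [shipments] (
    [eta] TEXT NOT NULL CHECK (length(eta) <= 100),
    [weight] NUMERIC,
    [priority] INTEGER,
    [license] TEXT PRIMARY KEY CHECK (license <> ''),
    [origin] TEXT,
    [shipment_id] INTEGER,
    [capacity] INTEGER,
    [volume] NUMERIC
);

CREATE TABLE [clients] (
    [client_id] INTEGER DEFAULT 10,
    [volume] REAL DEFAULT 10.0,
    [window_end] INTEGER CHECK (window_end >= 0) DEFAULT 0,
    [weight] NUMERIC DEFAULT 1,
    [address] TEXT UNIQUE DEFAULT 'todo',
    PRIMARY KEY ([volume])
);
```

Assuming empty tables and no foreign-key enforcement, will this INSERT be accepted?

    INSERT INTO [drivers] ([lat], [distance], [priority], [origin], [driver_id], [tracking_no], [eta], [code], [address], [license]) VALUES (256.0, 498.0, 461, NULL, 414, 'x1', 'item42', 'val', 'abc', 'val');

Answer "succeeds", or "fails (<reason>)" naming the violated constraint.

fails (NOT NULL on origin)

origin is explicitly set to NULL, but origin is declared NOT NULL.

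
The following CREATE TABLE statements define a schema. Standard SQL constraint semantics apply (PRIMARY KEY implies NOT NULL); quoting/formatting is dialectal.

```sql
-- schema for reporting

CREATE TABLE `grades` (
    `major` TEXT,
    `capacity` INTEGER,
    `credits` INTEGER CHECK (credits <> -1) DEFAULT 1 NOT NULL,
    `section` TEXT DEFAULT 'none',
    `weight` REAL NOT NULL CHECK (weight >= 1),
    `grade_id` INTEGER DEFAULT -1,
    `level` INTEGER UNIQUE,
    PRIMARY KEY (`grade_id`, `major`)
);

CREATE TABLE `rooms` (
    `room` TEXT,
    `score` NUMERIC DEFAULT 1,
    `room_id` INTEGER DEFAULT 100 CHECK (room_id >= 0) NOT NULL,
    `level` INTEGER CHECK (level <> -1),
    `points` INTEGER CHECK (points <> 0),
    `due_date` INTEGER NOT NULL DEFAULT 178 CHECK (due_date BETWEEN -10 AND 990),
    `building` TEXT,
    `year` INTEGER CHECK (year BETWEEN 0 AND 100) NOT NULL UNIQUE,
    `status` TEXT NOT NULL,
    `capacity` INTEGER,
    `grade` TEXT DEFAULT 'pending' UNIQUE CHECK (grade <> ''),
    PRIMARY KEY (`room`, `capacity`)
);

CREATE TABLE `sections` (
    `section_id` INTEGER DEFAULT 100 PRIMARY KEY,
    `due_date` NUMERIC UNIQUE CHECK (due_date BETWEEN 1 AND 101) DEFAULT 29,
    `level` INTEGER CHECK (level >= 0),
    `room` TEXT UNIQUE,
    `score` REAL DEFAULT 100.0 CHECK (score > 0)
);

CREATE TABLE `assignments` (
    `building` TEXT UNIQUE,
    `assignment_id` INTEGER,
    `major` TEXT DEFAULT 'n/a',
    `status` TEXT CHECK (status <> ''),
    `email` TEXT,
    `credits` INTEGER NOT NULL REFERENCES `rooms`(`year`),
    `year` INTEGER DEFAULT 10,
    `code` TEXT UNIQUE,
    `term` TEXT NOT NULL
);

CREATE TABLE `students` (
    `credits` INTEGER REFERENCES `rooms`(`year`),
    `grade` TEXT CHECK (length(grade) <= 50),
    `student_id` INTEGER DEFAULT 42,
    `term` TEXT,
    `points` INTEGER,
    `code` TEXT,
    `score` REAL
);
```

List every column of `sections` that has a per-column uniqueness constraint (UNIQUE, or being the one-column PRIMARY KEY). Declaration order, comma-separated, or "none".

section_id, due_date, room

- section_id: single-column PRIMARY KEY → unique.
- due_date: declared UNIQUE → unique.
- level: no UNIQUE or single-column PK constraint.
- room: declared UNIQUE → unique.
- score: no UNIQUE or single-column PK constraint.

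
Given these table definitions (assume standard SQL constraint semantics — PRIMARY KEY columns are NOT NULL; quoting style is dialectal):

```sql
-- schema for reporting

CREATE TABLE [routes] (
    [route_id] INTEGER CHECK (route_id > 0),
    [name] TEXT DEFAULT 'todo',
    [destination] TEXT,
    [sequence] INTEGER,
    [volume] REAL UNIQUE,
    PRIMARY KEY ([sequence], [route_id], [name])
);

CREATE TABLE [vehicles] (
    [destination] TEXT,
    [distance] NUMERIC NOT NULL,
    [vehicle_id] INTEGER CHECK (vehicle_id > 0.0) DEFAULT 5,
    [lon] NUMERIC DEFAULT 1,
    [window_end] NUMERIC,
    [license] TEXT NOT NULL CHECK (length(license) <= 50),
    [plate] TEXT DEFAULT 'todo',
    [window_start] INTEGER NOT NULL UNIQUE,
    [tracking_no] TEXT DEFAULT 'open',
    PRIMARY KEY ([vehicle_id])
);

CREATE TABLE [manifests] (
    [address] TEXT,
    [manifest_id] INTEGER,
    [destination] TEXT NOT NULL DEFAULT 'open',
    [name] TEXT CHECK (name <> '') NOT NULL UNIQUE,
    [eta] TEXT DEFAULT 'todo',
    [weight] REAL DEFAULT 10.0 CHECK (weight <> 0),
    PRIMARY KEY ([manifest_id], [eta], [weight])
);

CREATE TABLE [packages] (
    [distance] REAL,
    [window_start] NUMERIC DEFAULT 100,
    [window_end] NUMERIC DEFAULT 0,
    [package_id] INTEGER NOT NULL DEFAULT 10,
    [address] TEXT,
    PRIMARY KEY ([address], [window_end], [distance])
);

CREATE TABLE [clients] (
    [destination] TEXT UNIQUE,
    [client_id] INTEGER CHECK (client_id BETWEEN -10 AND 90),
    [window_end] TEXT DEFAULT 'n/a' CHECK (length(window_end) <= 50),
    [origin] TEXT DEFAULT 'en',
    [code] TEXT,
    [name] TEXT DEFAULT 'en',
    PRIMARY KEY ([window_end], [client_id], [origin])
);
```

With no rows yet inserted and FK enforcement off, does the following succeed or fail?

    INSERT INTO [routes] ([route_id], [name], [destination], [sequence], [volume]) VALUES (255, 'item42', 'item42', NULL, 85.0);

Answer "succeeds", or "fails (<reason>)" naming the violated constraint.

fails (NOT NULL on sequence)

sequence is explicitly set to NULL, but sequence is part of the PRIMARY KEY (implied NOT NULL).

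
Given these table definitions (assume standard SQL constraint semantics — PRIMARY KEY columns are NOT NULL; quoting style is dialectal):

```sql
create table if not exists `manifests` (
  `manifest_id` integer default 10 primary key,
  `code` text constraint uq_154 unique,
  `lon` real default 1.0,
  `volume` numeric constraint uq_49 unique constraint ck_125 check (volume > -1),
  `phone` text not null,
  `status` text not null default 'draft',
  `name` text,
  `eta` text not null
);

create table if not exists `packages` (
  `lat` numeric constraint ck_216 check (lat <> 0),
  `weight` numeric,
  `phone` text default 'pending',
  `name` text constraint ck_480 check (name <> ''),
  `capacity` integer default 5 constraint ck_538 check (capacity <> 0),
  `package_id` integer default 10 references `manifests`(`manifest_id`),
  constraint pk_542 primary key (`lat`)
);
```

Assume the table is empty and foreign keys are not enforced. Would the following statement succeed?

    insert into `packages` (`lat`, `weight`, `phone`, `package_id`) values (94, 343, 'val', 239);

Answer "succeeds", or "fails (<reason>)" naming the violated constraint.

NOT NULL columns: lat is supplied.
CHECK constraints: 94 satisfies (lat <> 0).
No constraint is violated.

succeeds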